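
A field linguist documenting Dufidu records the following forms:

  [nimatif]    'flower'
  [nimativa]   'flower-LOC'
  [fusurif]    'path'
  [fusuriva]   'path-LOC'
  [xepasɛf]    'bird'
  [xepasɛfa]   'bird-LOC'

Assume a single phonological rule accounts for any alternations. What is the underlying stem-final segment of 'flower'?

The stem for 'flower' ends in [f] in [nimatif] but [v] in [nimativa].
Compare 'bird', with invariant [f] in [xepasɛf] and [xepasɛfa]: an analysis with underlying /f/ and a rule producing [v] before the LOC suffix would wrongly predict alternation here too.
The underlying segment must be /v/; voiced obstruents become voiceless word-finally, yielding [f] there.

/v/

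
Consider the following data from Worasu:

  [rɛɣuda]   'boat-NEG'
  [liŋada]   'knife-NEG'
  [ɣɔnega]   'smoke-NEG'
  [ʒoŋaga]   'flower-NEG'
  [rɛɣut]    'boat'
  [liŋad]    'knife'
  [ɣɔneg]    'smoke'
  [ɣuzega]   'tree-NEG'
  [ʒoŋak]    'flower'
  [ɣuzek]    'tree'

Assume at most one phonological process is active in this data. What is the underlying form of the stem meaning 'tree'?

In [ɣuzek] and [ɣuzega] the final segment of 'tree' alternates: [k] ~ [g].
But 'smoke' keeps [g] in both environments ([ɣɔneg], [ɣɔnega]), so there is no rule changing /g/ to [k] in isolation.
Therefore /k/ is basic and [g] is derived by intervocalic voicing (voiceless stops become voiced between vowels).

/ɣuzek/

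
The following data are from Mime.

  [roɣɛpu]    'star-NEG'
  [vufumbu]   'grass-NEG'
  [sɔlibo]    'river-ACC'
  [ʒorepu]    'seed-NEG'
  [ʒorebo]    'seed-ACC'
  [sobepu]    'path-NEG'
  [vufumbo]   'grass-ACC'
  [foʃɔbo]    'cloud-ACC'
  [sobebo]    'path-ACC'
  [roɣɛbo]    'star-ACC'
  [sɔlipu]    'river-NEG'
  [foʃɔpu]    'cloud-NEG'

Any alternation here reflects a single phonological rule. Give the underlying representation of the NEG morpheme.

/-pu/

The NEG suffix surfaces as [-bu] and [-pu], depending on the final segment of the stem.
The ACC suffix, which begins with [b], is invariant after every stem; so [b] is not altered by any rule here.
The NEG suffix is therefore /-pu/ underlyingly, with post-nasal voicing: voiceless stops become voiced after a nasal.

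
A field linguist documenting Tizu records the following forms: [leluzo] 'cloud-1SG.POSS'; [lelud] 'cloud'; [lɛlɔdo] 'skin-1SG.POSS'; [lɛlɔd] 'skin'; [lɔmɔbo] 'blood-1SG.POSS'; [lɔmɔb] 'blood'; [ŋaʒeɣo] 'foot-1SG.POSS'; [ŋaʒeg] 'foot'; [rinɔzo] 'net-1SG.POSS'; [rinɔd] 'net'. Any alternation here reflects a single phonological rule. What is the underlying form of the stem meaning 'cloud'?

/leluz/

'cloud' shows [z] ~ [d] at the end of the stem ([leluzo] vs [lelud]).
If /d/ were underlying and a rule turned it into [z] before the 1SG.POSS suffix, 'skin' would also alternate; but it has [d] in both [lɛlɔdo] and [lɛlɔd].
The underlying segment must be /z/; voiced fricatives become stops word-finally, yielding [d] there.
So 'cloud' = /leluz/.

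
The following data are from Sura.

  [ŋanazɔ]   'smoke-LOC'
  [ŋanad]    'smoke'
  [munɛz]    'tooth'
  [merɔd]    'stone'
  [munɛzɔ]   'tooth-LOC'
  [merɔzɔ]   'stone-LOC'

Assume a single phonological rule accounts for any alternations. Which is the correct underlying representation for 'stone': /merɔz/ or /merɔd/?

The stem for 'stone' ends in [z] in [merɔzɔ] but [d] in [merɔd].
But 'tooth' keeps [z] in both environments ([munɛzɔ], [munɛz]), so there is no rule changing /z/ to [d] in isolation.
So /d/ is underlying, and a rule of intervocalic spirantization — voiced stops become fricatives between vowels — gives [z].

/merɔd/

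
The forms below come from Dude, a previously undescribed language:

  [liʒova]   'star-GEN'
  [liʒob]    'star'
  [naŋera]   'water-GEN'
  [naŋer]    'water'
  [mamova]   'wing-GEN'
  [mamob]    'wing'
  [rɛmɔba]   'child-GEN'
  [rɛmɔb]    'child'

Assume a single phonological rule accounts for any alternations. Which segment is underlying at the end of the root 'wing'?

/v/

The root 'wing' surfaces as [mamova] and [mamob], with a stem-final [v] ~ [b] alternation.
But 'child' keeps [b] in both environments ([rɛmɔba], [rɛmɔb]), so there is no rule changing /b/ to [v] before the GEN suffix.
Therefore /v/ is basic and [b] is derived by word-final hardening (voiced fricatives become stops word-finally).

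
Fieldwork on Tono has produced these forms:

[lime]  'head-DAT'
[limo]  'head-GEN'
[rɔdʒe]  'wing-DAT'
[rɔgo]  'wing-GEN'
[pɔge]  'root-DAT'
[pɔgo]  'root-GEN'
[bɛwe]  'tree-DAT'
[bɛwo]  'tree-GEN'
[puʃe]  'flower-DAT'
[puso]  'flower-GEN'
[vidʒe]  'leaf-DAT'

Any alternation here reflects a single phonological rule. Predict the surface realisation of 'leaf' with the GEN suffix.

The root 'wing' surfaces as [rɔdʒe] and [rɔgo], with a stem-final [dʒ] ~ [g] alternation.
If /g/ were underlying and a rule turned it into [dʒ] before the DAT suffix, 'root' would also alternate; but it has [g] in both [pɔge] and [pɔgo].
The underlying segment must be /dʒ/; palato-alveolar /dʒ/ and /ʃ/ become [g] and [s] when no front vowel follows, yielding [g] there.
The one attested form of 'leaf', [vidʒe], shows underlying /vidʒ/. Applying the same rule when no front vowel follows gives [vigo].

[vigo]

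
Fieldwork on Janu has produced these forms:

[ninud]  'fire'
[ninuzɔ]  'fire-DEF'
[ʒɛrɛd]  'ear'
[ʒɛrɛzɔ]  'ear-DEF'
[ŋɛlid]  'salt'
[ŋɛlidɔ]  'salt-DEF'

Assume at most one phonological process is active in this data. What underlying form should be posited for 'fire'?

The stem for 'fire' ends in [d] in [ninud] but [z] in [ninuzɔ].
Compare 'salt', with invariant [d] in [ŋɛlid] and [ŋɛlidɔ]: an analysis with underlying /d/ and a rule producing [z] before the DEF suffix would wrongly predict alternation here too.
Therefore /z/ is basic and [d] is derived by word-final hardening (voiced fricatives become stops word-finally).
Hence 'fire' is /ninuz/ underlyingly.

/ninuz/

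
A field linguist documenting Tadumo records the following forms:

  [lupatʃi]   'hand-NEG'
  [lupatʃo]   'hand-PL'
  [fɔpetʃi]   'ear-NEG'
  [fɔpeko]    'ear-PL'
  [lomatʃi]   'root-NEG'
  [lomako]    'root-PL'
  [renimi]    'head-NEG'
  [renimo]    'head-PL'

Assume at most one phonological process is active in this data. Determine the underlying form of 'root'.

The root 'root' surfaces as [lomatʃi] and [lomako], with a stem-final [tʃ] ~ [k] alternation.
Compare 'hand', with invariant [tʃ] in [lupatʃi] and [lupatʃo]: an analysis with underlying /tʃ/ and a rule producing [k] before the PL suffix would wrongly predict alternation here too.
The underlying segment must be /k/; /k/ becomes palato-alveolar [tʃ] before a front vowel, yielding [tʃ] there.
Hence 'root' is /lomak/ underlyingly.

/lomak/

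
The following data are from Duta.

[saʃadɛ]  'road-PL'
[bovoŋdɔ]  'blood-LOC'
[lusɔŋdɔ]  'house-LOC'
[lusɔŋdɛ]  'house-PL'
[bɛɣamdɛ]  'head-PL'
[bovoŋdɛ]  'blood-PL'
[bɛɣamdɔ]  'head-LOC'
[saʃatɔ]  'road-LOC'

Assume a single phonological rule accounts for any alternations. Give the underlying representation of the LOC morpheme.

The LOC morpheme has two allomorphs, [-dɔ] and [-tɔ].
The PL suffix, which begins with [d], is invariant after every stem; so [d] is not altered by any rule here.
So the underlying form is /-tɔ/, and voiceless stops become voiced after a nasal.

/-tɔ/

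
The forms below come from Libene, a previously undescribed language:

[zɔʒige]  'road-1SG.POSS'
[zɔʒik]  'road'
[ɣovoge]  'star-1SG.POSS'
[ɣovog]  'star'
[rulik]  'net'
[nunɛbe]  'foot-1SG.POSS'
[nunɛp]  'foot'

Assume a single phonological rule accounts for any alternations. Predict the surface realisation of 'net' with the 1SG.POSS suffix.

'road' shows [g] ~ [k] at the end of the stem ([zɔʒige] vs [zɔʒik]).
Compare 'star', with invariant [g] in [ɣovoge] and [ɣovog]: an analysis with underlying /g/ and a rule producing [k] in isolation would wrongly predict alternation here too.
The alternation reflects intervocalic voicing: voiceless stops become voiced between vowels. /k/ is underlying.
From [rulik] the stem 'net' is /rulik/; between vowels this yields [rulige].

[rulige]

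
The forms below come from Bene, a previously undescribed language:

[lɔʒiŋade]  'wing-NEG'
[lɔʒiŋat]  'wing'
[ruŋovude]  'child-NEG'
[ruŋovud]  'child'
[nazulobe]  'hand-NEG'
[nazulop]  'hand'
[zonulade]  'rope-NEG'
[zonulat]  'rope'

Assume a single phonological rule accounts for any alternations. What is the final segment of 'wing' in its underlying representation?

/t/

The root 'wing' surfaces as [lɔʒiŋade] and [lɔʒiŋat], with a stem-final [d] ~ [t] alternation.
But 'child' keeps [d] in both environments ([ruŋovude], [ruŋovud]), so there is no rule changing /d/ to [t] in isolation.
The alternation reflects intervocalic voicing: voiceless stops become voiced between vowels. /t/ is underlying.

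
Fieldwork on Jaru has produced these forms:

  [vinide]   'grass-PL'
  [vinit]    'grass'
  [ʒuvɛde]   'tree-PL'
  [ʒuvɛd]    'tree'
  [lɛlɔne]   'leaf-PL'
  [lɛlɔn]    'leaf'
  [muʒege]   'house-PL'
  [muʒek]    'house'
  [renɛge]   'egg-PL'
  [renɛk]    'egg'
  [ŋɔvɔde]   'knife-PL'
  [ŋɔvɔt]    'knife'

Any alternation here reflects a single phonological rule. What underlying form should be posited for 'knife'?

/ŋɔvɔt/

'knife' shows [d] ~ [t] at the end of the stem ([ŋɔvɔde] vs [ŋɔvɔt]).
Compare 'tree', with invariant [d] in [ʒuvɛde] and [ʒuvɛd]: an analysis with underlying /d/ and a rule producing [t] in isolation would wrongly predict alternation here too.
Therefore /t/ is basic and [d] is derived by intervocalic voicing (voiceless stops become voiced between vowels).
So 'knife' = /ŋɔvɔt/.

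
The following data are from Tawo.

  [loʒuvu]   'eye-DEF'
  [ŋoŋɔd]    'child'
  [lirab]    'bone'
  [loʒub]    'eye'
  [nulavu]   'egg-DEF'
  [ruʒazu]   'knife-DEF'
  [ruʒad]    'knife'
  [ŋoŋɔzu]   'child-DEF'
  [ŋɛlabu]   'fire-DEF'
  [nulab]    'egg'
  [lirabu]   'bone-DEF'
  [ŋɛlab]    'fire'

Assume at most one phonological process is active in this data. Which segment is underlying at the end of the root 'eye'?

In [loʒuvu] and [loʒub] the final segment of 'eye' alternates: [v] ~ [b].
But 'fire' keeps [b] in both environments ([ŋɛlabu], [ŋɛlab]), so there is no rule changing /b/ to [v] before the DEF suffix.
The alternation reflects word-final hardening: voiced fricatives become stops word-finally. /v/ is underlying.

/v/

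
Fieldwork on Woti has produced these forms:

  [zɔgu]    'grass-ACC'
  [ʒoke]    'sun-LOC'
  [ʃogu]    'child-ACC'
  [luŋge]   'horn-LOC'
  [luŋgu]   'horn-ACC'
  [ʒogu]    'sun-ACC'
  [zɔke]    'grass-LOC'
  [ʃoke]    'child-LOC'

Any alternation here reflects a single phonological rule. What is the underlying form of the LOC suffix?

/-ke/

The LOC morpheme has two allomorphs, [-ge] and [-ke].
By contrast the ACC suffix keeps its initial [g] throughout — that segment must be underlying.
So the underlying form is /-ke/, and voiceless stops become voiced after a nasal.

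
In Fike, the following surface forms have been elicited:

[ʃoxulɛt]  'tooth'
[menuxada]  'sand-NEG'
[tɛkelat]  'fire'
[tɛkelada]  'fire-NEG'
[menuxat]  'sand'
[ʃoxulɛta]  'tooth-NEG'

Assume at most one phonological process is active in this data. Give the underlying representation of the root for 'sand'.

/menuxad/

The root 'sand' surfaces as [menuxat] and [menuxada], with a stem-final [t] ~ [d] alternation.
Compare 'tooth', with invariant [t] in [ʃoxulɛt] and [ʃoxulɛta]: an analysis with underlying /t/ and a rule producing [d] before the NEG suffix would wrongly predict alternation here too.
Therefore /d/ is basic and [t] is derived by word-final obstruent devoicing (voiced obstruents become voiceless word-finally).
The underlying form of 'sand' is therefore /menuxad/.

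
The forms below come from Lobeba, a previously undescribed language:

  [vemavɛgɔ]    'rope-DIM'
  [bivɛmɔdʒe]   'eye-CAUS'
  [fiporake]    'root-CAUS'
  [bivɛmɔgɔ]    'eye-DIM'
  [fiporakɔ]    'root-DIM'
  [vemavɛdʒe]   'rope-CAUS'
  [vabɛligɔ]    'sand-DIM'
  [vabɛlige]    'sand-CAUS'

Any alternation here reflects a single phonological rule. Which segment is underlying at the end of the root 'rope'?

/dʒ/

'rope' shows [dʒ] ~ [g] at the end of the stem ([vemavɛdʒe] vs [vemavɛgɔ]).
If /g/ were underlying and a rule turned it into [dʒ] before the CAUS suffix, 'sand' would also alternate; but it has [g] in both [vabɛlige] and [vabɛligɔ].
Therefore /dʒ/ is basic and [g] is derived by depalatalization (palato-alveolar /dʒ/ becomes [g] when no front vowel follows).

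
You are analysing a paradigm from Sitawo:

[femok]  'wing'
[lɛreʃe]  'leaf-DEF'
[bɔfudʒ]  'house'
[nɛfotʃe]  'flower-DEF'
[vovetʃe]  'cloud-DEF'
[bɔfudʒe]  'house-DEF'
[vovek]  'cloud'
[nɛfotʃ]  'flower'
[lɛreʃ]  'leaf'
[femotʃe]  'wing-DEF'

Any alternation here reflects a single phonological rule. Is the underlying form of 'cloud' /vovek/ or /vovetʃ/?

/vovek/

The root 'cloud' surfaces as [vovek] and [vovetʃe], with a stem-final [k] ~ [tʃ] alternation.
But 'flower' keeps [tʃ] in both environments ([nɛfotʃ], [nɛfotʃe]), so there is no rule changing /tʃ/ to [k] in isolation.
Therefore /k/ is basic and [tʃ] is derived by palatalization before a front vowel (/k/ becomes palato-alveolar [tʃ] before a front vowel).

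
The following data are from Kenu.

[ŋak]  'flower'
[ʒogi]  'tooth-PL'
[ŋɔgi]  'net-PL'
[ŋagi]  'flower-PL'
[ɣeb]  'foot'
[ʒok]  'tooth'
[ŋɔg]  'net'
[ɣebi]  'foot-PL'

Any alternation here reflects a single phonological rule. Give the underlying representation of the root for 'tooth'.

The root 'tooth' surfaces as [ʒogi] and [ʒok], with a stem-final [g] ~ [k] alternation.
If /g/ were underlying and a rule turned it into [k] in isolation, 'net' would also alternate; but it has [g] in both [ŋɔgi] and [ŋɔg].
So /k/ is underlying, and a rule of intervocalic voicing — voiceless stops become voiced between vowels — gives [g].
Hence 'tooth' is /ʒok/ underlyingly.

/ʒok/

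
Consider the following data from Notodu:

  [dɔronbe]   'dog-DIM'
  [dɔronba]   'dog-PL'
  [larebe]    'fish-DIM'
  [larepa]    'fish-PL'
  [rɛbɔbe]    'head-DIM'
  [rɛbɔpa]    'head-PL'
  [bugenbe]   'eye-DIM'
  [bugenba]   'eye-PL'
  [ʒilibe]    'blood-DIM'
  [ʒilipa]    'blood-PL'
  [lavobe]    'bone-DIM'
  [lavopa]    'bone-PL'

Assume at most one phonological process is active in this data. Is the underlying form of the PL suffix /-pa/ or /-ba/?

The PL morpheme has two allomorphs, [-ba] and [-pa].
The DIM suffix, which begins with [b], is invariant after every stem; so [b] is not altered by any rule here.
The PL suffix is therefore /-pa/ underlyingly, with post-nasal voicing: voiceless stops become voiced after a nasal.

/-pa/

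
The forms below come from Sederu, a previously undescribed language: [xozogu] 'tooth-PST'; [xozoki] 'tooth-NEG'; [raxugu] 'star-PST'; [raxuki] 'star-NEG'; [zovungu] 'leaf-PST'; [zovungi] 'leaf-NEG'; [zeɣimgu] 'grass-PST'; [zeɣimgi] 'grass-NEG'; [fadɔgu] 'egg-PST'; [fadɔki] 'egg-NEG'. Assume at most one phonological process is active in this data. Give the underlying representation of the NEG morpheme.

/-ki/

The NEG suffix surfaces as [-gi] and [-ki], depending on the final segment of the stem.
By contrast the PST suffix keeps its initial [g] throughout — that segment must be underlying.
The NEG suffix is therefore /-ki/ underlyingly, with post-nasal voicing: voiceless stops become voiced after a nasal.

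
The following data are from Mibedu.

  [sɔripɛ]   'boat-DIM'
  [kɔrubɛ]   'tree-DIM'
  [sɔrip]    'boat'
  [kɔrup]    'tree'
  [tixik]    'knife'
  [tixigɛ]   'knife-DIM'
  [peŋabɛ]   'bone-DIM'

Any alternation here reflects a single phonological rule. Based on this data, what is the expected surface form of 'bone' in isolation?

The root 'tree' surfaces as [kɔrup] and [kɔrubɛ], with a stem-final [p] ~ [b] alternation.
If /p/ were underlying and a rule turned it into [b] before the DIM suffix, 'boat' would also alternate; but it has [p] in both [sɔrip] and [sɔripɛ].
Therefore /b/ is basic and [p] is derived by word-final obstruent devoicing (voiced obstruents become voiceless word-finally).
The one attested form of 'bone', [peŋabɛ], shows underlying /peŋab/. Applying the same rule word-finally gives [peŋap].

[peŋap]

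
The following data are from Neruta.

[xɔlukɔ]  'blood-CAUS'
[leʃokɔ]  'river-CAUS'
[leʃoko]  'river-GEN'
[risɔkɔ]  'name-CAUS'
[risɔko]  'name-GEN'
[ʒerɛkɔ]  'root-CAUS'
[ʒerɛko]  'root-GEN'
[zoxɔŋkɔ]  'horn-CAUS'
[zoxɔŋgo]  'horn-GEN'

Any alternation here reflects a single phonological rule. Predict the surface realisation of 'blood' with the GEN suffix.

The GEN morpheme has two allomorphs, [-go] and [-ko].
By contrast the CAUS suffix keeps its initial [k] throughout — that segment must be underlying.
So the underlying form is /-go/, and voiced stops become voiceless after a vowel.
After 'blood', which ends in a vowel, the suffix surfaces as [-ko], giving [xɔluko].

[xɔluko]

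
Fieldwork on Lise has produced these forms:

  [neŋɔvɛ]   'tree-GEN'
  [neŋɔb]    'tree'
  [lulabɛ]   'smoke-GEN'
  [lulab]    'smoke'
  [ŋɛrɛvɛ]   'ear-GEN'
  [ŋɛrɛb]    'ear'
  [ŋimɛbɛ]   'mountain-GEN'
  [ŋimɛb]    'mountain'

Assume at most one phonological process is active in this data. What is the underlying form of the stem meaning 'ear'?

The stem for 'ear' ends in [v] in [ŋɛrɛvɛ] but [b] in [ŋɛrɛb].
Compare 'mountain', with invariant [b] in [ŋimɛbɛ] and [ŋimɛb]: an analysis with underlying /b/ and a rule producing [v] before the GEN suffix would wrongly predict alternation here too.
Therefore /v/ is basic and [b] is derived by word-final hardening (voiced fricatives become stops word-finally).

/ŋɛrɛv/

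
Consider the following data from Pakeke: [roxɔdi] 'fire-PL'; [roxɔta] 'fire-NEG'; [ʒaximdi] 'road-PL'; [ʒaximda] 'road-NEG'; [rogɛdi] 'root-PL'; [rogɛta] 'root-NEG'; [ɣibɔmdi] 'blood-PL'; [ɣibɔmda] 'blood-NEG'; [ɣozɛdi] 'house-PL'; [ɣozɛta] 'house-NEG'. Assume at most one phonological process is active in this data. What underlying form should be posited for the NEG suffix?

/-ta/

The NEG suffix surfaces as [-da] and [-ta], depending on the final segment of the stem.
The PL suffix, which begins with [d], is invariant after every stem; so [d] is not altered by any rule here.
So the underlying form is /-ta/, and voiceless stops become voiced after a nasal.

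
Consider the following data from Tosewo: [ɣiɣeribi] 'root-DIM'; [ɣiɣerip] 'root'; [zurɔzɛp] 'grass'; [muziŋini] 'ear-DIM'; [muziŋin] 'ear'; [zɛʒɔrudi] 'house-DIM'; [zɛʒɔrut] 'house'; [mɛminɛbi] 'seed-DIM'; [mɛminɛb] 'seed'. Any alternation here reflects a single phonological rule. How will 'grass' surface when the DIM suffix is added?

'root' shows [b] ~ [p] at the end of the stem ([ɣiɣeribi] vs [ɣiɣerip]).
But 'seed' keeps [b] in both environments ([mɛminɛbi], [mɛminɛb]), so there is no rule changing /b/ to [p] in isolation.
The alternation reflects intervocalic voicing: voiceless stops become voiced between vowels. /p/ is underlying.
The one attested form of 'grass', [zurɔzɛp], shows underlying /zurɔzɛp/. Applying the same rule between vowels gives [zurɔzɛbi].

[zurɔzɛbi]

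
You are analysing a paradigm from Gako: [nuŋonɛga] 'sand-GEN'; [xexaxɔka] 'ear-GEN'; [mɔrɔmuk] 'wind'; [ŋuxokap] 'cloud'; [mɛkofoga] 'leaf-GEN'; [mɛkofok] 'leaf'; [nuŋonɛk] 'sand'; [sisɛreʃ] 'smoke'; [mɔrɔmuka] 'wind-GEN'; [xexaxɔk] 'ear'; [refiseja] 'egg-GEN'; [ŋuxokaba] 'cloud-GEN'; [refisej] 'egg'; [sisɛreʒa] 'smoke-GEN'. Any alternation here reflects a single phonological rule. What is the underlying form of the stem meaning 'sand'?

The stem for 'sand' ends in [g] in [nuŋonɛga] but [k] in [nuŋonɛk].
Compare 'ear', with invariant [k] in [xexaxɔka] and [xexaxɔk]: an analysis with underlying /k/ and a rule producing [g] before the GEN suffix would wrongly predict alternation here too.
The alternation reflects word-final obstruent devoicing: voiced obstruents become voiceless word-finally. /g/ is underlying.
The underlying form of 'sand' is therefore /nuŋonɛg/.

/nuŋonɛg/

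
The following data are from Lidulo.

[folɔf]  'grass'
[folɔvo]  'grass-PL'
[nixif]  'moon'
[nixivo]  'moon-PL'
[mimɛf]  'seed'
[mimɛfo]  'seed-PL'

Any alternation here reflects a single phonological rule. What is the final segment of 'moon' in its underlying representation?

/v/

The stem for 'moon' ends in [f] in [nixif] but [v] in [nixivo].
If /f/ were underlying and a rule turned it into [v] before the PL suffix, 'seed' would also alternate; but it has [f] in both [mimɛf] and [mimɛfo].
Therefore /v/ is basic and [f] is derived by word-final obstruent devoicing (voiced obstruents become voiceless word-finally).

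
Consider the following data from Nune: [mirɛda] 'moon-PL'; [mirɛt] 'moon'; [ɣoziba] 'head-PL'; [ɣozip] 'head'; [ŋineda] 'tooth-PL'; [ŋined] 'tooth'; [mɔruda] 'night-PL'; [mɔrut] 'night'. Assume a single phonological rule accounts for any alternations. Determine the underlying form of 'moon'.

'moon' shows [d] ~ [t] at the end of the stem ([mirɛda] vs [mirɛt]).
But 'tooth' keeps [d] in both environments ([ŋineda], [ŋined]), so there is no rule changing /d/ to [t] in isolation.
Therefore /t/ is basic and [d] is derived by intervocalic voicing (voiceless stops become voiced between vowels).

/mirɛt/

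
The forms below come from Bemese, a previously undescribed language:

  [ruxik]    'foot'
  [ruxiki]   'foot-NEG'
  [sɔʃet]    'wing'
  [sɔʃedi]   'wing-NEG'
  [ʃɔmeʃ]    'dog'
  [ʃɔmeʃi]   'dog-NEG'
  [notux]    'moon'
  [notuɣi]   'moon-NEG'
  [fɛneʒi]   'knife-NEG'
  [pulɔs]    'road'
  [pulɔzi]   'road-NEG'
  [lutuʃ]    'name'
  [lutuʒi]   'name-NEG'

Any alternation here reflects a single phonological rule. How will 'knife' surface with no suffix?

'name' shows [ʃ] ~ [ʒ] at the end of the stem ([lutuʃ] vs [lutuʒi]).
The stem 'dog' ([ʃɔmeʃ], [ʃɔmeʃi]) shows [ʃ] unchanged in both environments, so [ʃ] cannot be basic with [ʒ] derived before the NEG suffix.
The underlying segment must be /ʒ/; voiced obstruents become voiceless word-finally, yielding [ʃ] there.
From [fɛneʒi] the stem 'knife' is /fɛneʒ/; word-finally this yields [fɛneʃ].

[fɛneʃ]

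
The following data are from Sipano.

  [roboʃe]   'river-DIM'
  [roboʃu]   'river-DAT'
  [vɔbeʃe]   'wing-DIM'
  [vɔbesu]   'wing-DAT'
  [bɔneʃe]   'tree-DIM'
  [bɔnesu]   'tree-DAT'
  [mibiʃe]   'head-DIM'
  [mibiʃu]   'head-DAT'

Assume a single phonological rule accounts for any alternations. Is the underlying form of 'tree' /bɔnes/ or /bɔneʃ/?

/bɔnes/

The stem for 'tree' ends in [ʃ] in [bɔneʃe] but [s] in [bɔnesu].
But 'head' keeps [ʃ] in both environments ([mibiʃe], [mibiʃu]), so there is no rule changing /ʃ/ to [s] before the DAT suffix.
So /s/ is underlying, and a rule of palatalization before a front vowel — /s/ becomes palato-alveolar [ʃ] before a front vowel — gives [ʃ].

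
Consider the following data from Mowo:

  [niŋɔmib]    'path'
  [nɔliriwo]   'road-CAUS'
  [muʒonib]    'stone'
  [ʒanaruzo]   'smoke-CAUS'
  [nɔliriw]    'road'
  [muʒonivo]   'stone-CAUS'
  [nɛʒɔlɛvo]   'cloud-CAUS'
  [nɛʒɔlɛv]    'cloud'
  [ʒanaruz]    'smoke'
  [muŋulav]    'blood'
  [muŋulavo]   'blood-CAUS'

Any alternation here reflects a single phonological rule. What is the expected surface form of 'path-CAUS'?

[niŋɔmivo]

The root 'stone' surfaces as [muʒonib] and [muʒonivo], with a stem-final [b] ~ [v] alternation.
But 'blood' keeps [v] in both environments ([muŋulav], [muŋulavo]), so there is no rule changing /v/ to [b] in isolation.
The underlying segment must be /b/; voiced stops become fricatives between vowels, yielding [v] there.
The one attested form of 'path', [niŋɔmib], shows underlying /niŋɔmib/. Applying the same rule between vowels gives [niŋɔmivo].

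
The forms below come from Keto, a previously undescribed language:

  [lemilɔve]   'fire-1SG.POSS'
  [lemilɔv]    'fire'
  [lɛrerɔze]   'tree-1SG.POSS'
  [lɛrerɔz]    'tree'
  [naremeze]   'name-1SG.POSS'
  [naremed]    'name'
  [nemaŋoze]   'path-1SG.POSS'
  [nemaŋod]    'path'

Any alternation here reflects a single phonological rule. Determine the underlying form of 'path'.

/nemaŋod/

'path' shows [z] ~ [d] at the end of the stem ([nemaŋoze] vs [nemaŋod]).
If /z/ were underlying and a rule turned it into [d] in isolation, 'tree' would also alternate; but it has [z] in both [lɛrerɔze] and [lɛrerɔz].
The underlying segment must be /d/; voiced stops become fricatives between vowels, yielding [z] there.
The underlying form of 'path' is therefore /nemaŋod/.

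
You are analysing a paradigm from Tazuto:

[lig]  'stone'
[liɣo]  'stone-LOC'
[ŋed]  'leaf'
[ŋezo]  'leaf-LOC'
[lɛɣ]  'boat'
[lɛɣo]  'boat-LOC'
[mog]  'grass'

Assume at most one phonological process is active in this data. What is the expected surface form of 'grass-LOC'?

[moɣo]

In [lig] and [liɣo] the final segment of 'stone' alternates: [g] ~ [ɣ].
If /ɣ/ were underlying and a rule turned it into [g] in isolation, 'boat' would also alternate; but it has [ɣ] in both [lɛɣ] and [lɛɣo].
So /g/ is underlying, and a rule of intervocalic spirantization — voiced stops become fricatives between vowels — gives [ɣ].
The one attested form of 'grass', [mog], shows underlying /mog/. Applying the same rule between vowels gives [moɣo].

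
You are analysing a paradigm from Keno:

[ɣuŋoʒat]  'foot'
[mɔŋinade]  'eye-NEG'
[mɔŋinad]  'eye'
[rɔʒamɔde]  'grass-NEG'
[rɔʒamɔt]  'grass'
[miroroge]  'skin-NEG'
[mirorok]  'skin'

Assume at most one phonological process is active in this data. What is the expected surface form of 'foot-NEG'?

In [rɔʒamɔde] and [rɔʒamɔt] the final segment of 'grass' alternates: [d] ~ [t].
The stem 'eye' ([mɔŋinade], [mɔŋinad]) shows [d] unchanged in both environments, so [d] cannot be basic with [t] derived in isolation.
The underlying segment must be /t/; voiceless stops become voiced between vowels, yielding [d] there.
The one attested form of 'foot', [ɣuŋoʒat], shows underlying /ɣuŋoʒat/. Applying the same rule between vowels gives [ɣuŋoʒade].

[ɣuŋoʒade]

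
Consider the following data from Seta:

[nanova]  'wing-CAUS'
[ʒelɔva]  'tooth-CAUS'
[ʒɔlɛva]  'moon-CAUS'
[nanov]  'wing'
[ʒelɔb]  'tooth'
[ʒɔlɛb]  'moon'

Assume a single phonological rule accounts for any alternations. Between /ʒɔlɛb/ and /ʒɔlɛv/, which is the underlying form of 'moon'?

The root 'moon' surfaces as [ʒɔlɛb] and [ʒɔlɛva], with a stem-final [b] ~ [v] alternation.
The stem 'wing' ([nanov], [nanova]) shows [v] unchanged in both environments, so [v] cannot be basic with [b] derived in isolation.
The alternation reflects intervocalic spirantization: voiced stops become fricatives between vowels. /b/ is underlying.

/ʒɔlɛb/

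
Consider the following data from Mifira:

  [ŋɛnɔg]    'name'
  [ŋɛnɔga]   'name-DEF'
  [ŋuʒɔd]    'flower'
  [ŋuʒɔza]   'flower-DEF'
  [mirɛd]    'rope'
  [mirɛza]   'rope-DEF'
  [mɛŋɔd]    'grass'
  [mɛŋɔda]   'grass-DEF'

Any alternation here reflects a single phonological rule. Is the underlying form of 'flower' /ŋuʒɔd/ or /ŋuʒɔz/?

In [ŋuʒɔd] and [ŋuʒɔza] the final segment of 'flower' alternates: [d] ~ [z].
But 'grass' keeps [d] in both environments ([mɛŋɔd], [mɛŋɔda]), so there is no rule changing /d/ to [z] before the DEF suffix.
The underlying segment must be /z/; voiced fricatives become stops word-finally, yielding [d] there.

/ŋuʒɔz/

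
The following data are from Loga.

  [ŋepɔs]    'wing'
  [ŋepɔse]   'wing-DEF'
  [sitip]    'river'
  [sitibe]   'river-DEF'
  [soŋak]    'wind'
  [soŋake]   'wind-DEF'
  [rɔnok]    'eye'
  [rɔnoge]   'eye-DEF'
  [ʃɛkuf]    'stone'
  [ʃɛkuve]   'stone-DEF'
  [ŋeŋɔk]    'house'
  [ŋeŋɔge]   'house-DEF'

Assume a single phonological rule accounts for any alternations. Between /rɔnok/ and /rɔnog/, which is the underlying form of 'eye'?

'eye' shows [k] ~ [g] at the end of the stem ([rɔnok] vs [rɔnoge]).
But 'wind' keeps [k] in both environments ([soŋak], [soŋake]), so there is no rule changing /k/ to [g] before the DEF suffix.
The alternation reflects word-final obstruent devoicing: voiced obstruents become voiceless word-finally. /g/ is underlying.

/rɔnog/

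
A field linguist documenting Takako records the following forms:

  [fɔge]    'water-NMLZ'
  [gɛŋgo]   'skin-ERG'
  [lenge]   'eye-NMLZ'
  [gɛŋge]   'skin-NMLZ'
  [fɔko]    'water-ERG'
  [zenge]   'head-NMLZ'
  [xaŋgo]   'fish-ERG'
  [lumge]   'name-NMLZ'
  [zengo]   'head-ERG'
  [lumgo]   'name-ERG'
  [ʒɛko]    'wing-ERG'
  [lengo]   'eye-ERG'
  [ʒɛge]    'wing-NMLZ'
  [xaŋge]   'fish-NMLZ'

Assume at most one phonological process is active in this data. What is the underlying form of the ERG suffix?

/-ko/

The ERG suffix surfaces as [-go] and [-ko], depending on the final segment of the stem.
By contrast the NMLZ suffix keeps its initial [g] throughout — that segment must be underlying.
So the underlying form is /-ko/, and voiceless stops become voiced after a nasal.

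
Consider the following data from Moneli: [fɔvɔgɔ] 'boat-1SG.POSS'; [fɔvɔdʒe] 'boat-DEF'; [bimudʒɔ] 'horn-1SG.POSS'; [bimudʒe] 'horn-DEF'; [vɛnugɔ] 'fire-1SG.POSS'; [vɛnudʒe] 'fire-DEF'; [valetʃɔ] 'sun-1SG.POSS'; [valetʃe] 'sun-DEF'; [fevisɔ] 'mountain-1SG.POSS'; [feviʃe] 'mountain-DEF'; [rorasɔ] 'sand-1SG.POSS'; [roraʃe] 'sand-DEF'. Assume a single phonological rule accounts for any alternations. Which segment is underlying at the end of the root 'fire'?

/g/

The root 'fire' surfaces as [vɛnugɔ] and [vɛnudʒe], with a stem-final [g] ~ [dʒ] alternation.
If /dʒ/ were underlying and a rule turned it into [g] before the 1SG.POSS suffix, 'horn' would also alternate; but it has [dʒ] in both [bimudʒɔ] and [bimudʒe].
The underlying segment must be /g/; /g/ and /s/ become palato-alveolar [dʒ] and [ʃ] before a front vowel, yielding [dʒ] there.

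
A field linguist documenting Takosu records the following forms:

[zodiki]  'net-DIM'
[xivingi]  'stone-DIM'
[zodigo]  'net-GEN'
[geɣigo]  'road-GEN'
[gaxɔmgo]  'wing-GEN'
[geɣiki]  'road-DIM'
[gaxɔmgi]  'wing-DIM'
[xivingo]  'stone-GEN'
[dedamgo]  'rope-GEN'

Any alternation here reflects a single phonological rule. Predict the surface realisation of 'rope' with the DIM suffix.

The DIM morpheme has two allomorphs, [-gi] and [-ki].
The GEN suffix, which begins with [g], is invariant after every stem; so [g] is not altered by any rule here.
So the underlying form is /-ki/, and voiceless stops become voiced after a nasal.
After 'rope', which ends in a nasal, the suffix surfaces as [-gi], giving [dedamgi].

[dedamgi]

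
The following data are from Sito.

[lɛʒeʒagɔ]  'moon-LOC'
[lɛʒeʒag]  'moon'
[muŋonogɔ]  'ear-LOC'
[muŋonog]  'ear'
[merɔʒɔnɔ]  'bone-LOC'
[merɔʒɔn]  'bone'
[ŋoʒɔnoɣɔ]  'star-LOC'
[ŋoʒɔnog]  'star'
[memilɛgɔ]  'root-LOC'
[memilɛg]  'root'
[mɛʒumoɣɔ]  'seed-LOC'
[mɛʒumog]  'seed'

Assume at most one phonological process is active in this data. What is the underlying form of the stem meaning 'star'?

The root 'star' surfaces as [ŋoʒɔnoɣɔ] and [ŋoʒɔnog], with a stem-final [ɣ] ~ [g] alternation.
But 'root' keeps [g] in both environments ([memilɛgɔ], [memilɛg]), so there is no rule changing /g/ to [ɣ] before the LOC suffix.
So /ɣ/ is underlying, and a rule of word-final hardening — voiced fricatives become stops word-finally — gives [g].
Hence 'star' is /ŋoʒɔnoɣ/ underlyingly.

/ŋoʒɔnoɣ/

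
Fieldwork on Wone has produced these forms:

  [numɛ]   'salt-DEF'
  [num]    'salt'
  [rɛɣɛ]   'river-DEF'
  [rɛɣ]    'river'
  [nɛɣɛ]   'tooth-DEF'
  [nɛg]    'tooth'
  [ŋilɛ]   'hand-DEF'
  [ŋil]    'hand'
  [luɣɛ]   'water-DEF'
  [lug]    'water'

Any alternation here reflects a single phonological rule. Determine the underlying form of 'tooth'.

The root 'tooth' surfaces as [nɛɣɛ] and [nɛg], with a stem-final [ɣ] ~ [g] alternation.
If /ɣ/ were underlying and a rule turned it into [g] in isolation, 'river' would also alternate; but it has [ɣ] in both [rɛɣɛ] and [rɛɣ].
The underlying segment must be /g/; voiced stops become fricatives between vowels, yielding [ɣ] there.

/nɛg/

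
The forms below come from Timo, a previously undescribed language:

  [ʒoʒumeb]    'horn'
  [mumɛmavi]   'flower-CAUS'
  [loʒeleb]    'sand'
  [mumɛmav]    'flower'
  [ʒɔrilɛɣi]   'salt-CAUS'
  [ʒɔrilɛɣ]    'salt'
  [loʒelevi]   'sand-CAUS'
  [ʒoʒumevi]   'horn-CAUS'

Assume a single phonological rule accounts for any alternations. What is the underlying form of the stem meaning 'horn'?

In [ʒoʒumeb] and [ʒoʒumevi] the final segment of 'horn' alternates: [b] ~ [v].
Compare 'flower', with invariant [v] in [mumɛmav] and [mumɛmavi]: an analysis with underlying /v/ and a rule producing [b] in isolation would wrongly predict alternation here too.
Therefore /b/ is basic and [v] is derived by intervocalic spirantization (voiced stops become fricatives between vowels).
The underlying form of 'horn' is therefore /ʒoʒumeb/.

/ʒoʒumeb/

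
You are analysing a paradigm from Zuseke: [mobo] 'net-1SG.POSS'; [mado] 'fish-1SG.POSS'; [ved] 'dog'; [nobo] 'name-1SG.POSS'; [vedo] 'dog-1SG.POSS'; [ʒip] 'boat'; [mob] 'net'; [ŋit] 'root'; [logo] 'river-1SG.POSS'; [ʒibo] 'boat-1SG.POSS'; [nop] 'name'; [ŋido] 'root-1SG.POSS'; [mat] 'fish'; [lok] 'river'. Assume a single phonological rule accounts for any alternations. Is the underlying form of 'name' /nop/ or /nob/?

'name' shows [b] ~ [p] at the end of the stem ([nobo] vs [nop]).
If /b/ were underlying and a rule turned it into [p] in isolation, 'net' would also alternate; but it has [b] in both [mobo] and [mob].
The underlying segment must be /p/; voiceless stops become voiced between vowels, yielding [b] there.

/nop/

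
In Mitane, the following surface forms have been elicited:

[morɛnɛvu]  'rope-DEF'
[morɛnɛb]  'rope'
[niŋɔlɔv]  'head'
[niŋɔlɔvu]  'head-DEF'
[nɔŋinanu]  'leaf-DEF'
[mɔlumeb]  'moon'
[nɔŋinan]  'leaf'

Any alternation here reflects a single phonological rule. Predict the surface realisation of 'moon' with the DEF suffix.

The root 'rope' surfaces as [morɛnɛb] and [morɛnɛvu], with a stem-final [b] ~ [v] alternation.
If /v/ were underlying and a rule turned it into [b] in isolation, 'head' would also alternate; but it has [v] in both [niŋɔlɔv] and [niŋɔlɔvu].
The alternation reflects intervocalic spirantization: voiced stops become fricatives between vowels. /b/ is underlying.
From [mɔlumeb] the stem 'moon' is /mɔlumeb/; between vowels this yields [mɔlumevu].

[mɔlumevu]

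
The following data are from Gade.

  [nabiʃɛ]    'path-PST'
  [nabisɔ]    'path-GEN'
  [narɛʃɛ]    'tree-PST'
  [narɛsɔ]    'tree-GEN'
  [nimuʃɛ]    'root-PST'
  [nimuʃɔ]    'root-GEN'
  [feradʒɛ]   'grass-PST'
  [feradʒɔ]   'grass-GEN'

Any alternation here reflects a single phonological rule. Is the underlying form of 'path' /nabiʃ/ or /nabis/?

The stem for 'path' ends in [ʃ] in [nabiʃɛ] but [s] in [nabisɔ].
But 'root' keeps [ʃ] in both environments ([nimuʃɛ], [nimuʃɔ]), so there is no rule changing /ʃ/ to [s] before the GEN suffix.
Therefore /s/ is basic and [ʃ] is derived by palatalization before a front vowel (/s/ becomes palato-alveolar [ʃ] before a front vowel).

/nabis/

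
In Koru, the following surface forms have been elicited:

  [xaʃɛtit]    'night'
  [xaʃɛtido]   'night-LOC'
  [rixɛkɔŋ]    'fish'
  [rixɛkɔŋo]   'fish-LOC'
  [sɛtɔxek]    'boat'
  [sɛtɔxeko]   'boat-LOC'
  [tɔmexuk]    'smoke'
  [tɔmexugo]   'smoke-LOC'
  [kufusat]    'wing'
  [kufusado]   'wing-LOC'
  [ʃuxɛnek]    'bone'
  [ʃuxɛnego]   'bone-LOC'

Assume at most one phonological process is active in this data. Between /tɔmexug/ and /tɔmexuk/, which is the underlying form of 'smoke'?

In [tɔmexuk] and [tɔmexugo] the final segment of 'smoke' alternates: [k] ~ [g].
Compare 'boat', with invariant [k] in [sɛtɔxek] and [sɛtɔxeko]: an analysis with underlying /k/ and a rule producing [g] before the LOC suffix would wrongly predict alternation here too.
The underlying segment must be /g/; voiced obstruents become voiceless word-finally, yielding [k] there.

/tɔmexug/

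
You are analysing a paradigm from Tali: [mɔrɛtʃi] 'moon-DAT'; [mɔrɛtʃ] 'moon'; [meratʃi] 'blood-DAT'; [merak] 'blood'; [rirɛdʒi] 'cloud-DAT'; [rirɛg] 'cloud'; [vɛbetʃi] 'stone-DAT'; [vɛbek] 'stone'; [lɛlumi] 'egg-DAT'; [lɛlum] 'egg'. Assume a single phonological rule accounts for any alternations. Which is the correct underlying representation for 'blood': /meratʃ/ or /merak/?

/merak/

The stem for 'blood' ends in [tʃ] in [meratʃi] but [k] in [merak].
The stem 'moon' ([mɔrɛtʃi], [mɔrɛtʃ]) shows [tʃ] unchanged in both environments, so [tʃ] cannot be basic with [k] derived in isolation.
The underlying segment must be /k/; /k/ and /g/ become palato-alveolar [tʃ] and [dʒ] before a front vowel, yielding [tʃ] there.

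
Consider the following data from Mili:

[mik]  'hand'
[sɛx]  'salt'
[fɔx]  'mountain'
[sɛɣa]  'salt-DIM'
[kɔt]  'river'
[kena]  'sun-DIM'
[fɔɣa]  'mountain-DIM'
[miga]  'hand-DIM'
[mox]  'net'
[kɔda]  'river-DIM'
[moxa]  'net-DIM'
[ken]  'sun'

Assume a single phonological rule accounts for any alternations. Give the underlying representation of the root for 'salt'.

/sɛɣ/

The root 'salt' surfaces as [sɛɣa] and [sɛx], with a stem-final [ɣ] ~ [x] alternation.
But 'net' keeps [x] in both environments ([moxa], [mox]), so there is no rule changing /x/ to [ɣ] before the DIM suffix.
The alternation reflects word-final obstruent devoicing: voiced obstruents become voiceless word-finally. /ɣ/ is underlying.
The underlying form of 'salt' is therefore /sɛɣ/.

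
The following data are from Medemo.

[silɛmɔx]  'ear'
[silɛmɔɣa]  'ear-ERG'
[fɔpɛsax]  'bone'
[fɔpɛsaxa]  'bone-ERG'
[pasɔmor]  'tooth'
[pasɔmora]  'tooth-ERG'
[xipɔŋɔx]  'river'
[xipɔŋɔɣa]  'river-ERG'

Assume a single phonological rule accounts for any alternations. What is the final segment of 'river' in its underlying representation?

/ɣ/

'river' shows [x] ~ [ɣ] at the end of the stem ([xipɔŋɔx] vs [xipɔŋɔɣa]).
The stem 'bone' ([fɔpɛsax], [fɔpɛsaxa]) shows [x] unchanged in both environments, so [x] cannot be basic with [ɣ] derived before the ERG suffix.
The alternation reflects word-final obstruent devoicing: voiced obstruents become voiceless word-finally. /ɣ/ is underlying.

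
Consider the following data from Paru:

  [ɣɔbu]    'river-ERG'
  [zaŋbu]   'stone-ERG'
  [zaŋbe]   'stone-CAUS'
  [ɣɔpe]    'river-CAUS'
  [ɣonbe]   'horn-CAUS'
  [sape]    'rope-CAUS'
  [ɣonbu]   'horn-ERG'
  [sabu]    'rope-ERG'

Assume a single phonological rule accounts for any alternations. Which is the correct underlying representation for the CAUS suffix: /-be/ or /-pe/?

/-pe/

The CAUS morpheme has two allomorphs, [-be] and [-pe].
The ERG suffix, which begins with [b], is invariant after every stem; so [b] is not altered by any rule here.
The CAUS suffix is therefore /-pe/ underlyingly, with post-nasal voicing: voiceless stops become voiced after a nasal.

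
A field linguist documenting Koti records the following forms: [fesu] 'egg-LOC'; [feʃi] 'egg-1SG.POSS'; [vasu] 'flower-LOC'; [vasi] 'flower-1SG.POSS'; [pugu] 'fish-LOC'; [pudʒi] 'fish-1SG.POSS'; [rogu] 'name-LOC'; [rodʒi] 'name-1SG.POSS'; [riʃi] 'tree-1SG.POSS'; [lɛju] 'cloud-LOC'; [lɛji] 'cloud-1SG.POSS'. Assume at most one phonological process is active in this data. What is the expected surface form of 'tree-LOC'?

[risu]

In [fesu] and [feʃi] the final segment of 'egg' alternates: [s] ~ [ʃ].
If /s/ were underlying and a rule turned it into [ʃ] before the 1SG.POSS suffix, 'flower' would also alternate; but it has [s] in both [vasu] and [vasi].
The alternation reflects depalatalization: palato-alveolar /dʒ/ and /ʃ/ become [g] and [s] when no front vowel follows. /ʃ/ is underlying.
From [riʃi] the stem 'tree' is /riʃ/; when no front vowel follows this yields [risu].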